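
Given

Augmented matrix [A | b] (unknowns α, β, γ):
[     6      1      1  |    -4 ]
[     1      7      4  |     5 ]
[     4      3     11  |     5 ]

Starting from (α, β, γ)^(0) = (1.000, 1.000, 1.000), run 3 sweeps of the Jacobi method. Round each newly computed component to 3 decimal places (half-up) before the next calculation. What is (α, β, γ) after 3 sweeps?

(-0.963, 0.338, 0.424)

Iteration 1:
  α = (-4 - (1)·1.000 - (1)·1.000) / (6) = -1.000
  β = (5 - (1)·1.000 - (4)·1.000) / (7) = 0.000
  γ = (5 - (4)·1.000 - (3)·1.000) / (11) = -0.182
Iteration 2:
  α = (-4 - (1)·0.000 - (1)·-0.182) / (6) = -0.636
  β = (5 - (1)·-1.000 - (4)·-0.182) / (7) = 0.961
  γ = (5 - (4)·-1.000 - (3)·0.000) / (11) = 0.818
Iteration 3:
  α = (-4 - (1)·0.961 - (1)·0.818) / (6) = -0.963
  β = (5 - (1)·-0.636 - (4)·0.818) / (7) = 0.338
  γ = (5 - (4)·-0.636 - (3)·0.961) / (11) = 0.424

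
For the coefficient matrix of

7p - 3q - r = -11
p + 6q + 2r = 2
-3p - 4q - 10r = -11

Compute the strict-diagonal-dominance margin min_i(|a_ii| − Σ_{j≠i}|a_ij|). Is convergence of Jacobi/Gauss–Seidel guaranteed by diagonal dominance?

row 1: |7| − (3+1) = 3
row 2: |6| − (1+2) = 3
row 3: |-10| − (3+4) = 3
minimum over rows = 3 → strictly diagonally dominant (convergence guaranteed)

3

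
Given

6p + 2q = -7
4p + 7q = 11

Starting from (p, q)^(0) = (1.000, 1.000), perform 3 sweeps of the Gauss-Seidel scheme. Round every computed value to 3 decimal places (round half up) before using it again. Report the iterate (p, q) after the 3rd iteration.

Iteration 1:
  p = (-7 - (2)·1.000) / (6) = -1.500
  q = (11 - (4)·-1.500) / (7) = 2.429
Iteration 2:
  p = (-7 - (2)·2.429) / (6) = -1.976
  q = (11 - (4)·-1.976) / (7) = 2.701
Iteration 3:
  p = (-7 - (2)·2.701) / (6) = -2.067
  q = (11 - (4)·-2.067) / (7) = 2.753

(-2.067, 2.753)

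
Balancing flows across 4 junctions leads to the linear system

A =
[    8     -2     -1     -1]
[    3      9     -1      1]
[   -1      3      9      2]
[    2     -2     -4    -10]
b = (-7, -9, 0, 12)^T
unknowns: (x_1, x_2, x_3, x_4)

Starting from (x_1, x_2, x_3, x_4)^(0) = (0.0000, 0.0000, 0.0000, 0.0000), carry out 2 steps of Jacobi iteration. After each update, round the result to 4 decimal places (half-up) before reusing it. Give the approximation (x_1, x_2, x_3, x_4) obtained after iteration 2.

Iteration 1:
  x_1 = (-7 - (-2)·0.0000 - (-1)·0.0000 - (-1)·0.0000) / (8) = -0.8750
  x_2 = (-9 - (3)·0.0000 - (-1)·0.0000 - (1)·0.0000) / (9) = -1.0000
  x_3 = (0 - (-1)·0.0000 - (3)·0.0000 - (2)·0.0000) / (9) = 0.0000
  x_4 = (12 - (2)·0.0000 - (-2)·0.0000 - (-4)·0.0000) / (-10) = -1.2000
Iteration 2:
  x_1 = (-7 - (-2)·-1.0000 - (-1)·0.0000 - (-1)·-1.2000) / (8) = -1.2750
  x_2 = (-9 - (3)·-0.8750 - (-1)·0.0000 - (1)·-1.2000) / (9) = -0.5750
  x_3 = (0 - (-1)·-0.8750 - (3)·-1.0000 - (2)·-1.2000) / (9) = 0.5028
  x_4 = (12 - (2)·-0.8750 - (-2)·-1.0000 - (-4)·0.0000) / (-10) = -1.1750

(-1.2750, -0.5750, 0.5028, -1.1750)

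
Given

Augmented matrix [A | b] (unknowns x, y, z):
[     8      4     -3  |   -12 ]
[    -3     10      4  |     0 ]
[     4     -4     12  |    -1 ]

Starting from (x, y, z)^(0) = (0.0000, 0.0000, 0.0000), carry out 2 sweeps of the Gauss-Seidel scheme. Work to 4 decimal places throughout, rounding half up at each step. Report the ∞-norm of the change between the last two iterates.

Iteration 1:
  x = (-12 - (4)·0.0000 - (-3)·0.0000) / (8) = -1.5000
  y = (0 - (-3)·-1.5000 - (4)·0.0000) / (10) = -0.4500
  z = (-1 - (4)·-1.5000 - (-4)·-0.4500) / (12) = 0.2667
Iteration 2:
  x = (-12 - (4)·-0.4500 - (-3)·0.2667) / (8) = -1.1750
  y = (0 - (-3)·-1.1750 - (4)·0.2667) / (10) = -0.4592
  z = (-1 - (4)·-1.1750 - (-4)·-0.4592) / (12) = 0.1553
Change: (0.3250, -0.0092, -0.1114) → max |·| = 0.3250

0.3250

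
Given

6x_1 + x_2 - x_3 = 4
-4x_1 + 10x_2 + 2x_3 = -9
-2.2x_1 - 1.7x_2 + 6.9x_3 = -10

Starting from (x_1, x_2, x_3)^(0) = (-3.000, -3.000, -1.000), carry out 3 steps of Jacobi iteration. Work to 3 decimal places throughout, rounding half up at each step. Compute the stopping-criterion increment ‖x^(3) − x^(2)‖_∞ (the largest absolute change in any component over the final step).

0.526

Iteration 1:
  x_1 = (4 - (1)·-3.000 - (-1)·-1.000) / (6) = 1.000
  x_2 = (-9 - (-4)·-3.000 - (2)·-1.000) / (10) = -1.900
  x_3 = (-10 - (-2.2)·-3.000 - (-1.7)·-3.000) / (6.9) = -3.145
Iteration 2:
  x_1 = (4 - (1)·-1.900 - (-1)·-3.145) / (6) = 0.459
  x_2 = (-9 - (-4)·1.000 - (2)·-3.145) / (10) = 0.129
  x_3 = (-10 - (-2.2)·1.000 - (-1.7)·-1.900) / (6.9) = -1.599
Iteration 3:
  x_1 = (4 - (1)·0.129 - (-1)·-1.599) / (6) = 0.379
  x_2 = (-9 - (-4)·0.459 - (2)·-1.599) / (10) = -0.397
  x_3 = (-10 - (-2.2)·0.459 - (-1.7)·0.129) / (6.9) = -1.271
Change: (-0.080, -0.526, 0.328) → max |·| = 0.526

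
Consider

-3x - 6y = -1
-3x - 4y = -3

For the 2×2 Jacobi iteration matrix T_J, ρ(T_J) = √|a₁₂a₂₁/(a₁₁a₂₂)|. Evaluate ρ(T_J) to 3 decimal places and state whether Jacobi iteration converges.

a₁₂a₂₁/(a₁₁a₂₂) = (-6)·(-3) / ((-3)·(-4)) = 1.500000
ρ = √|1.500000| = √1.500000 = 1.225
ρ > 1, so Jacobi diverges

1.225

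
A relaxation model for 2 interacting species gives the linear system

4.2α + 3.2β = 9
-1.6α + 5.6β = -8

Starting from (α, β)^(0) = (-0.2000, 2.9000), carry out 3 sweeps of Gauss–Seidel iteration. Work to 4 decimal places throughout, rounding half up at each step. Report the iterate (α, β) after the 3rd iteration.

Iteration 1:
  α = (9 - (3.2)·2.9000) / (4.2) = -0.0667
  β = (-8 - (-1.6)·-0.0667) / (5.6) = -1.4476
Iteration 2:
  α = (9 - (3.2)·-1.4476) / (4.2) = 3.2458
  β = (-8 - (-1.6)·3.2458) / (5.6) = -0.5012
Iteration 3:
  α = (9 - (3.2)·-0.5012) / (4.2) = 2.5247
  β = (-8 - (-1.6)·2.5247) / (5.6) = -0.7072

(2.5247, -0.7072)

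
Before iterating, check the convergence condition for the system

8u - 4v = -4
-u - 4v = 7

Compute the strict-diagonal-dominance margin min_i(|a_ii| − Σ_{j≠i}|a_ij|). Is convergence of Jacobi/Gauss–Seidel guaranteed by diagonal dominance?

3

row 1: |8| − (4) = 4
row 2: |-4| − (1) = 3
minimum over rows = 3 → strictly diagonally dominant (convergence guaranteed)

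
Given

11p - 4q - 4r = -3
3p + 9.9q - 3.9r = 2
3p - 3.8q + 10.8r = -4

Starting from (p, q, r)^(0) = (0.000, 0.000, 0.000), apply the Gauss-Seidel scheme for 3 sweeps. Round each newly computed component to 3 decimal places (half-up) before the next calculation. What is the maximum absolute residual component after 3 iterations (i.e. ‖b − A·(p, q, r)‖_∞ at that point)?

0.046

Iteration 1:
  p = (-3 - (-4)·0.000 - (-4)·0.000) / (11) = -0.273
  q = (2 - (3)·-0.273 - (-3.9)·0.000) / (9.9) = 0.285
  r = (-4 - (3)·-0.273 - (-3.8)·0.285) / (10.8) = -0.194
Iteration 2:
  p = (-3 - (-4)·0.285 - (-4)·-0.194) / (11) = -0.240
  q = (2 - (3)·-0.240 - (-3.9)·-0.194) / (9.9) = 0.198
  r = (-4 - (3)·-0.240 - (-3.8)·0.198) / (10.8) = -0.234
Iteration 3:
  p = (-3 - (-4)·0.198 - (-4)·-0.234) / (11) = -0.286
  q = (2 - (3)·-0.286 - (-3.9)·-0.234) / (9.9) = 0.197
  r = (-4 - (3)·-0.286 - (-3.8)·0.197) / (10.8) = -0.222
Residual b − A·x = (0.046, 0.042, 0.004); ∞-norm = 0.046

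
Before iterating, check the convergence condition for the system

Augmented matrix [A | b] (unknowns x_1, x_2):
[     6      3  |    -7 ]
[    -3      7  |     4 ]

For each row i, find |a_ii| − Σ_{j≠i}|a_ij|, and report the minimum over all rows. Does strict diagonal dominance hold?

row 1: |6| − (3) = 3
row 2: |7| − (3) = 4
minimum over rows = 3 → strictly diagonally dominant (convergence guaranteed)

3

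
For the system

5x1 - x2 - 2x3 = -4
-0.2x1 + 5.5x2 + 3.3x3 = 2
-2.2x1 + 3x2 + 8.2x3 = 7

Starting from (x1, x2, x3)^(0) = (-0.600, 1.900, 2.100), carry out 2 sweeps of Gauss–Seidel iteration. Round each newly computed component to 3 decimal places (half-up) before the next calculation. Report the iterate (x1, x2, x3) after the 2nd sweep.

(-0.461, -0.427, 0.886)

Iteration 1:
  x1 = (-4 - (-1)·1.900 - (-2)·2.100) / (5) = 0.420
  x2 = (2 - (-0.2)·0.420 - (3.3)·2.100) / (5.5) = -0.881
  x3 = (7 - (-2.2)·0.420 - (3)·-0.881) / (8.2) = 1.289
Iteration 2:
  x1 = (-4 - (-1)·-0.881 - (-2)·1.289) / (5) = -0.461
  x2 = (2 - (-0.2)·-0.461 - (3.3)·1.289) / (5.5) = -0.427
  x3 = (7 - (-2.2)·-0.461 - (3)·-0.427) / (8.2) = 0.886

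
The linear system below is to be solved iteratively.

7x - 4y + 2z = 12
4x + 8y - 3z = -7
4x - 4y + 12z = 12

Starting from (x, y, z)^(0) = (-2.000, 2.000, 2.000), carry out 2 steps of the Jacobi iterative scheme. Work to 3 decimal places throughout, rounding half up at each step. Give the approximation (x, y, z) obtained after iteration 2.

(1.548, -1.143, 0.530)

Iteration 1:
  x = (12 - (-4)·2.000 - (2)·2.000) / (7) = 2.286
  y = (-7 - (4)·-2.000 - (-3)·2.000) / (8) = 0.875
  z = (12 - (4)·-2.000 - (-4)·2.000) / (12) = 2.333
Iteration 2:
  x = (12 - (-4)·0.875 - (2)·2.333) / (7) = 1.548
  y = (-7 - (4)·2.286 - (-3)·2.333) / (8) = -1.143
  z = (12 - (4)·2.286 - (-4)·0.875) / (12) = 0.530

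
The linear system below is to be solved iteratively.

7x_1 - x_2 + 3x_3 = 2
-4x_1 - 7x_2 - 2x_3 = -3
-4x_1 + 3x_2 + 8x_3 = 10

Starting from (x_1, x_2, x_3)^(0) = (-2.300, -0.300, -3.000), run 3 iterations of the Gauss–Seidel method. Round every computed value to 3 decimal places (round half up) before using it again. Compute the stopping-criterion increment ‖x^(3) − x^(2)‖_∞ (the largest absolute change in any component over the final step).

0.347

Iteration 1:
  x_1 = (2 - (-1)·-0.300 - (3)·-3.000) / (7) = 1.529
  x_2 = (-3 - (-4)·1.529 - (-2)·-3.000) / (-7) = 0.412
  x_3 = (10 - (-4)·1.529 - (3)·0.412) / (8) = 1.860
Iteration 2:
  x_1 = (2 - (-1)·0.412 - (3)·1.860) / (7) = -0.453
  x_2 = (-3 - (-4)·-0.453 - (-2)·1.860) / (-7) = 0.156
  x_3 = (10 - (-4)·-0.453 - (3)·0.156) / (8) = 0.965
Iteration 3:
  x_1 = (2 - (-1)·0.156 - (3)·0.965) / (7) = -0.106
  x_2 = (-3 - (-4)·-0.106 - (-2)·0.965) / (-7) = 0.213
  x_3 = (10 - (-4)·-0.106 - (3)·0.213) / (8) = 1.117
Change: (0.347, 0.057, 0.152) → max |·| = 0.347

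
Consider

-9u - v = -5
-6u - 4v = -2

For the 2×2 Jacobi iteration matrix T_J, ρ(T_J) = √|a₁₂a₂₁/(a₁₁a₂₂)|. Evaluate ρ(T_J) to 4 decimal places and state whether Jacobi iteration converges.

0.4082

a₁₂a₂₁/(a₁₁a₂₂) = (-1)·(-6) / ((-9)·(-4)) = 0.166667
ρ = √|0.166667| = √0.166667 = 0.4082
ρ < 1, so Jacobi converges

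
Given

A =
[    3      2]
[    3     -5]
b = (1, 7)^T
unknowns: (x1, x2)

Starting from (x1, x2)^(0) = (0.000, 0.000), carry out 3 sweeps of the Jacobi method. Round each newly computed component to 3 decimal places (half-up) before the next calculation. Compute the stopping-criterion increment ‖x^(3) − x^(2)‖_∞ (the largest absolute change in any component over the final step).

Iteration 1:
  x1 = (1 - (2)·0.000) / (3) = 0.333
  x2 = (7 - (3)·0.000) / (-5) = -1.400
Iteration 2:
  x1 = (1 - (2)·-1.400) / (3) = 1.267
  x2 = (7 - (3)·0.333) / (-5) = -1.200
Iteration 3:
  x1 = (1 - (2)·-1.200) / (3) = 1.133
  x2 = (7 - (3)·1.267) / (-5) = -0.640
Change: (-0.134, 0.560) → max |·| = 0.560

0.560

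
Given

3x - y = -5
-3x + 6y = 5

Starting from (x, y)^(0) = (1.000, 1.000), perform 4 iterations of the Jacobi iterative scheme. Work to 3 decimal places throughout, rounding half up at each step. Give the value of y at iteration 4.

Iteration 1:
  x = (-5 - (-1)·1.000) / (3) = -1.333
  y = (5 - (-3)·1.000) / (6) = 1.333
Iteration 2:
  x = (-5 - (-1)·1.333) / (3) = -1.222
  y = (5 - (-3)·-1.333) / (6) = 0.167
Iteration 3:
  x = (-5 - (-1)·0.167) / (3) = -1.611
  y = (5 - (-3)·-1.222) / (6) = 0.222
Iteration 4:
  x = (-5 - (-1)·0.222) / (3) = -1.593
  y = (5 - (-3)·-1.611) / (6) = 0.028

0.028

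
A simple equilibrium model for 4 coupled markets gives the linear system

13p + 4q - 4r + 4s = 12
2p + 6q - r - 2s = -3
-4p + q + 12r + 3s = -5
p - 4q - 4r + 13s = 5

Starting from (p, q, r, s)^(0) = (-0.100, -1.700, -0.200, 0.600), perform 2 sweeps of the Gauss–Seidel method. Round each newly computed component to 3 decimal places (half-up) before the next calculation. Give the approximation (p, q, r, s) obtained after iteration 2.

(1.106, -0.875, 0.016, 0.035)

Iteration 1:
  p = (12 - (4)·-1.700 - (-4)·-0.200 - (4)·0.600) / (13) = 1.200
  q = (-3 - (2)·1.200 - (-1)·-0.200 - (-2)·0.600) / (6) = -0.733
  r = (-5 - (-4)·1.200 - (1)·-0.733 - (3)·0.600) / (12) = -0.106
  s = (5 - (1)·1.200 - (-4)·-0.733 - (-4)·-0.106) / (13) = 0.034
Iteration 2:
  p = (12 - (4)·-0.733 - (-4)·-0.106 - (4)·0.034) / (13) = 1.106
  q = (-3 - (2)·1.106 - (-1)·-0.106 - (-2)·0.034) / (6) = -0.875
  r = (-5 - (-4)·1.106 - (1)·-0.875 - (3)·0.034) / (12) = 0.016
  s = (5 - (1)·1.106 - (-4)·-0.875 - (-4)·0.016) / (13) = 0.035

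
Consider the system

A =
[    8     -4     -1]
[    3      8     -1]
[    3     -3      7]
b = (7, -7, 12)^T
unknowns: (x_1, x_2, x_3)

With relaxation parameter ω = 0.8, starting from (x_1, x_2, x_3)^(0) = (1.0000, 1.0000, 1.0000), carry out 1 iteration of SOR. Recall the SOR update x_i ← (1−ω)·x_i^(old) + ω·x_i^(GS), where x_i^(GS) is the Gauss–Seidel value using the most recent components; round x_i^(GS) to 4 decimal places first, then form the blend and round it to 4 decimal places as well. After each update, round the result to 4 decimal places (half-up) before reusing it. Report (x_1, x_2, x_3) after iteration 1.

(1.4000, -0.8200, 0.8103)

Iteration 1:
  x_1: GS value = (7 - (-4)·1.0000 - (-1)·1.0000) / (8) = 1.5000;  x_1 ← (1−ω)·1.0000 + ω·1.5000 = 1.4000
  x_2: GS value = (-7 - (3)·1.4000 - (-1)·1.0000) / (8) = -1.2750;  x_2 ← (1−ω)·1.0000 + ω·-1.2750 = -0.8200
  x_3: GS value = (12 - (3)·1.4000 - (-3)·-0.8200) / (7) = 0.7629;  x_3 ← (1−ω)·1.0000 + ω·0.7629 = 0.8103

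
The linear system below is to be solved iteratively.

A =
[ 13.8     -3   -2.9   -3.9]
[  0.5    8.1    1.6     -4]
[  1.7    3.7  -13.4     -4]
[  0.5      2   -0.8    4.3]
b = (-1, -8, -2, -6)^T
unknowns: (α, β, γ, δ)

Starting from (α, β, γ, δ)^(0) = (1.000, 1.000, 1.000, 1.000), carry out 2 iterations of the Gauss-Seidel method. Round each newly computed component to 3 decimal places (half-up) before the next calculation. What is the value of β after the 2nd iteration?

Iteration 1:
  α = (-1 - (-3)·1.000 - (-2.9)·1.000 - (-3.9)·1.000) / (13.8) = 0.638
  β = (-8 - (0.5)·0.638 - (1.6)·1.000 - (-4)·1.000) / (8.1) = -0.731
  γ = (-2 - (1.7)·0.638 - (3.7)·-0.731 - (-4)·1.000) / (-13.4) = -0.270
  δ = (-6 - (0.5)·0.638 - (2)·-0.731 - (-0.8)·-0.270) / (4.3) = -1.180
Iteration 2:
  α = (-1 - (-3)·-0.731 - (-2.9)·-0.270 - (-3.9)·-1.180) / (13.8) = -0.622
  β = (-8 - (0.5)·-0.622 - (1.6)·-0.270 - (-4)·-1.180) / (8.1) = -1.479
  γ = (-2 - (1.7)·-0.622 - (3.7)·-1.479 - (-4)·-1.180) / (-13.4) = 0.014
  δ = (-6 - (0.5)·-0.622 - (2)·-1.479 - (-0.8)·0.014) / (4.3) = -0.633

-1.479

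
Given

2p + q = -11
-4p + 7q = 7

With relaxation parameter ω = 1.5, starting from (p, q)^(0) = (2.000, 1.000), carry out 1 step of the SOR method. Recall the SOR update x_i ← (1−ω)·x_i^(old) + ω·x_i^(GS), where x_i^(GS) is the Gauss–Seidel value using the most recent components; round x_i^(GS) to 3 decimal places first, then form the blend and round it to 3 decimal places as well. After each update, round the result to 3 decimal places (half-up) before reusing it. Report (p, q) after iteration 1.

(-10.000, -7.571)

Iteration 1:
  p: GS value = (-11 - (1)·1.000) / (2) = -6.000;  p ← (1−ω)·2.000 + ω·-6.000 = -10.000
  q: GS value = (7 - (-4)·-10.000) / (7) = -4.714;  q ← (1−ω)·1.000 + ω·-4.714 = -7.571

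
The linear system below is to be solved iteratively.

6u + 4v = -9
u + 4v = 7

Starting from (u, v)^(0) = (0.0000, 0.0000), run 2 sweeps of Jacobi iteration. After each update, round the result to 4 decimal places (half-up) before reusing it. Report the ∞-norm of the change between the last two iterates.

1.1667

Iteration 1:
  u = (-9 - (4)·0.0000) / (6) = -1.5000
  v = (7 - (1)·0.0000) / (4) = 1.7500
Iteration 2:
  u = (-9 - (4)·1.7500) / (6) = -2.6667
  v = (7 - (1)·-1.5000) / (4) = 2.1250
Change: (-1.1667, 0.3750) → max |·| = 1.1667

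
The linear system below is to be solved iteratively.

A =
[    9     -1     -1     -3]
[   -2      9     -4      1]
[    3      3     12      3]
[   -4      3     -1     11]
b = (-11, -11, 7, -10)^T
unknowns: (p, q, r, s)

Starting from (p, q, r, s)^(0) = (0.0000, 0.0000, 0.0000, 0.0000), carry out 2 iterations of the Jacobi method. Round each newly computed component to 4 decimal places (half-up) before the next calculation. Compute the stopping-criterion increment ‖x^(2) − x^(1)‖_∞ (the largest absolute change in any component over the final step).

Iteration 1:
  p = (-11 - (-1)·0.0000 - (-1)·0.0000 - (-3)·0.0000) / (9) = -1.2222
  q = (-11 - (-2)·0.0000 - (-4)·0.0000 - (1)·0.0000) / (9) = -1.2222
  r = (7 - (3)·0.0000 - (3)·0.0000 - (3)·0.0000) / (12) = 0.5833
  s = (-10 - (-4)·0.0000 - (3)·0.0000 - (-1)·0.0000) / (11) = -0.9091
Iteration 2:
  p = (-11 - (-1)·-1.2222 - (-1)·0.5833 - (-3)·-0.9091) / (9) = -1.5962
  q = (-11 - (-2)·-1.2222 - (-4)·0.5833 - (1)·-0.9091) / (9) = -1.1336
  r = (7 - (3)·-1.2222 - (3)·-1.2222 - (3)·-0.9091) / (12) = 1.4217
  s = (-10 - (-4)·-1.2222 - (3)·-1.2222 - (-1)·0.5833) / (11) = -0.9672
Change: (-0.3740, 0.0886, 0.8384, -0.0581) → max |·| = 0.8384

0.8384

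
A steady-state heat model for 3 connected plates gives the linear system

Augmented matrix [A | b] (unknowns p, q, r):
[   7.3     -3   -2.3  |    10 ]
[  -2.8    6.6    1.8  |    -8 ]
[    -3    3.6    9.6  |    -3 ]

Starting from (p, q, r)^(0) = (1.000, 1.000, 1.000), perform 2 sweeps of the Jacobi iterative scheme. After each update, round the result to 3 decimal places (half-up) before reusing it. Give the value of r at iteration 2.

0.740

Iteration 1:
  p = (10 - (-3)·1.000 - (-2.3)·1.000) / (7.3) = 2.096
  q = (-8 - (-2.8)·1.000 - (1.8)·1.000) / (6.6) = -1.061
  r = (-3 - (-3)·1.000 - (3.6)·1.000) / (9.6) = -0.375
Iteration 2:
  p = (10 - (-3)·-1.061 - (-2.3)·-0.375) / (7.3) = 0.816
  q = (-8 - (-2.8)·2.096 - (1.8)·-0.375) / (6.6) = -0.221
  r = (-3 - (-3)·2.096 - (3.6)·-1.061) / (9.6) = 0.740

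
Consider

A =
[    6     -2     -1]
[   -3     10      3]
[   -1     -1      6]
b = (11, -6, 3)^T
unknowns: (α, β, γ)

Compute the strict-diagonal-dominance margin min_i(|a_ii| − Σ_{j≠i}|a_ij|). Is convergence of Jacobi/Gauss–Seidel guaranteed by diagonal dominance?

3

row 1: |6| − (2+1) = 3
row 2: |10| − (3+3) = 4
row 3: |6| − (1+1) = 4
minimum over rows = 3 → strictly diagonally dominant (convergence guaranteed)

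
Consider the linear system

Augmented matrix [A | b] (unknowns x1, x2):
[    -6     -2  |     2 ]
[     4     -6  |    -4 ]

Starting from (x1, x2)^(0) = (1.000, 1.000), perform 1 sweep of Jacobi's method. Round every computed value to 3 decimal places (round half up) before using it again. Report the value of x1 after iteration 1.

-0.667

Iteration 1:
  x1 = (2 - (-2)·1.000) / (-6) = -0.667
  x2 = (-4 - (4)·1.000) / (-6) = 1.333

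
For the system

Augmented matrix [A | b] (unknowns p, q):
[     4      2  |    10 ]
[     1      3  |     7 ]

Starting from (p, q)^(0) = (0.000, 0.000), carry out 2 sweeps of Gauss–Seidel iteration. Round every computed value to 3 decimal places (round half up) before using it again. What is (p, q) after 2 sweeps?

Iteration 1:
  p = (10 - (2)·0.000) / (4) = 2.500
  q = (7 - (1)·2.500) / (3) = 1.500
Iteration 2:
  p = (10 - (2)·1.500) / (4) = 1.750
  q = (7 - (1)·1.750) / (3) = 1.750

(1.750, 1.750)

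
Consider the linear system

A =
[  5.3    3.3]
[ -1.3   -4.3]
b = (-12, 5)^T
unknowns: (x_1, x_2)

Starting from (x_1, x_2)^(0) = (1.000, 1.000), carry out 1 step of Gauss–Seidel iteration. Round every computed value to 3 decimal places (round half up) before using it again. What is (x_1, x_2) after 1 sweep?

Iteration 1:
  x_1 = (-12 - (3.3)·1.000) / (5.3) = -2.887
  x_2 = (5 - (-1.3)·-2.887) / (-4.3) = -0.290

(-2.887, -0.290)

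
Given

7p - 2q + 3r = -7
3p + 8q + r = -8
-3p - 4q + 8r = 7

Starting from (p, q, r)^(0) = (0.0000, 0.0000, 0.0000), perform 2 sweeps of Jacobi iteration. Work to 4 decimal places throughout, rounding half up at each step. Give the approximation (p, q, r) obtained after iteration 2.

Iteration 1:
  p = (-7 - (-2)·0.0000 - (3)·0.0000) / (7) = -1.0000
  q = (-8 - (3)·0.0000 - (1)·0.0000) / (8) = -1.0000
  r = (7 - (-3)·0.0000 - (-4)·0.0000) / (8) = 0.8750
Iteration 2:
  p = (-7 - (-2)·-1.0000 - (3)·0.8750) / (7) = -1.6607
  q = (-8 - (3)·-1.0000 - (1)·0.8750) / (8) = -0.7344
  r = (7 - (-3)·-1.0000 - (-4)·-1.0000) / (8) = 0.0000

(-1.6607, -0.7344, 0.0000)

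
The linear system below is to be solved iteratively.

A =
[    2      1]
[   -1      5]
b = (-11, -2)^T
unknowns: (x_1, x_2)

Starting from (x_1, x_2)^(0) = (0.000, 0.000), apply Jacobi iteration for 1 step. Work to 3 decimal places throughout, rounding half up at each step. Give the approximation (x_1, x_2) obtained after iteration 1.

Iteration 1:
  x_1 = (-11 - (1)·0.000) / (2) = -5.500
  x_2 = (-2 - (-1)·0.000) / (5) = -0.400

(-5.500, -0.400)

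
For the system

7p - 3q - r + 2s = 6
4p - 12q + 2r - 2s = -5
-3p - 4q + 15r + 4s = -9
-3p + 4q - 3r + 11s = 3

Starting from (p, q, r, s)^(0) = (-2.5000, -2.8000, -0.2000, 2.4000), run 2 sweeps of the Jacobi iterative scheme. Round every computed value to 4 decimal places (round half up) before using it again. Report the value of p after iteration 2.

-0.0208

Iteration 1:
  p = (6 - (-3)·-2.8000 - (-1)·-0.2000 - (2)·2.4000) / (7) = -1.0571
  q = (-5 - (4)·-2.5000 - (2)·-0.2000 - (-2)·2.4000) / (-12) = -0.8500
  r = (-9 - (-3)·-2.5000 - (-4)·-2.8000 - (4)·2.4000) / (15) = -2.4867
  s = (3 - (-3)·-2.5000 - (4)·-2.8000 - (-3)·-0.2000) / (11) = 0.5545
Iteration 2:
  p = (6 - (-3)·-0.8500 - (-1)·-2.4867 - (2)·0.5545) / (7) = -0.0208
  q = (-5 - (4)·-1.0571 - (2)·-2.4867 - (-2)·0.5545) / (-12) = -0.4426
  r = (-9 - (-3)·-1.0571 - (-4)·-0.8500 - (4)·0.5545) / (15) = -1.1860
  s = (3 - (-3)·-1.0571 - (4)·-0.8500 - (-3)·-2.4867) / (11) = -0.3847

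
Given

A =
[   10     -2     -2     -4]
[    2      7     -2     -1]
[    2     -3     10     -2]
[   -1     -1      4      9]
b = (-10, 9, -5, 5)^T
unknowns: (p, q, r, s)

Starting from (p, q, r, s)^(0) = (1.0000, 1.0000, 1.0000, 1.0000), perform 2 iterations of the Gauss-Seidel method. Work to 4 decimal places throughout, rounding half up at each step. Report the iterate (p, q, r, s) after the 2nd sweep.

Iteration 1:
  p = (-10 - (-2)·1.0000 - (-2)·1.0000 - (-4)·1.0000) / (10) = -0.2000
  q = (9 - (2)·-0.2000 - (-2)·1.0000 - (-1)·1.0000) / (7) = 1.7714
  r = (-5 - (2)·-0.2000 - (-3)·1.7714 - (-2)·1.0000) / (10) = 0.2714
  s = (5 - (-1)·-0.2000 - (-1)·1.7714 - (4)·0.2714) / (9) = 0.6095
Iteration 2:
  p = (-10 - (-2)·1.7714 - (-2)·0.2714 - (-4)·0.6095) / (10) = -0.3476
  q = (9 - (2)·-0.3476 - (-2)·0.2714 - (-1)·0.6095) / (7) = 1.5496
  r = (-5 - (2)·-0.3476 - (-3)·1.5496 - (-2)·0.6095) / (10) = 0.1563
  s = (5 - (-1)·-0.3476 - (-1)·1.5496 - (4)·0.1563) / (9) = 0.6196

(-0.3476, 1.5496, 0.1563, 0.6196)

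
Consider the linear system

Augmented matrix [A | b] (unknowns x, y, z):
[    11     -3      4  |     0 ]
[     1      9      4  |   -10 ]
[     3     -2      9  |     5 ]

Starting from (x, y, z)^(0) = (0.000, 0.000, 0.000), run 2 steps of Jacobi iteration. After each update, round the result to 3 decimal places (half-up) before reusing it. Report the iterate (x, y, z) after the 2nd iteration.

Iteration 1:
  x = (0 - (-3)·0.000 - (4)·0.000) / (11) = 0.000
  y = (-10 - (1)·0.000 - (4)·0.000) / (9) = -1.111
  z = (5 - (3)·0.000 - (-2)·0.000) / (9) = 0.556
Iteration 2:
  x = (0 - (-3)·-1.111 - (4)·0.556) / (11) = -0.505
  y = (-10 - (1)·0.000 - (4)·0.556) / (9) = -1.358
  z = (5 - (3)·0.000 - (-2)·-1.111) / (9) = 0.309

(-0.505, -1.358, 0.309)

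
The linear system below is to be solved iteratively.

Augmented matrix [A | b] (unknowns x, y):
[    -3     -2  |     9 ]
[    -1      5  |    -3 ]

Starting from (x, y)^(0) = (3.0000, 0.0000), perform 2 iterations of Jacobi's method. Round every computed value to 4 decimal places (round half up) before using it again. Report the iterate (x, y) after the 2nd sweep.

(-3.0000, -1.2000)

Iteration 1:
  x = (9 - (-2)·0.0000) / (-3) = -3.0000
  y = (-3 - (-1)·3.0000) / (5) = 0.0000
Iteration 2:
  x = (9 - (-2)·0.0000) / (-3) = -3.0000
  y = (-3 - (-1)·-3.0000) / (5) = -1.2000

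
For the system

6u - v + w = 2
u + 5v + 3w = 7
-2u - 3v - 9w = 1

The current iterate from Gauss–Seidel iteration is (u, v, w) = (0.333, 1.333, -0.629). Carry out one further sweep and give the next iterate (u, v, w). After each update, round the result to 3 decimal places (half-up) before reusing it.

(0.660, 1.645, -0.806)

One sweep:
  u = (2 - (-1)·1.333 - (1)·-0.629) / (6) = 0.660
  v = (7 - (1)·0.660 - (3)·-0.629) / (5) = 1.645
  w = (1 - (-2)·0.660 - (-3)·1.645) / (-9) = -0.806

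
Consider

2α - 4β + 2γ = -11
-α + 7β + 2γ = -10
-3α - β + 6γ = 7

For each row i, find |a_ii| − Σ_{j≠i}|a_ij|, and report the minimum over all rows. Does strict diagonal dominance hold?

-4

row 1: |2| − (4+2) = -4
row 2: |7| − (1+2) = 4
row 3: |6| − (3+1) = 2
minimum over rows = -4 → not strictly diagonally dominant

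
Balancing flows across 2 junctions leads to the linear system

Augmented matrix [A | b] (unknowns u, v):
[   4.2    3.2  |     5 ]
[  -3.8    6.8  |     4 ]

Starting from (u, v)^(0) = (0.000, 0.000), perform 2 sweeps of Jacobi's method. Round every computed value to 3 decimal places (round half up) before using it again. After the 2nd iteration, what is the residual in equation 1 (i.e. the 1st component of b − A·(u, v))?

Iteration 1:
  u = (5 - (3.2)·0.000) / (4.2) = 1.190
  v = (4 - (-3.8)·0.000) / (6.8) = 0.588
Iteration 2:
  u = (5 - (3.2)·0.588) / (4.2) = 0.742
  v = (4 - (-3.8)·1.190) / (6.8) = 1.253
Residual b − A·x = (-2.126, -1.701)

-2.126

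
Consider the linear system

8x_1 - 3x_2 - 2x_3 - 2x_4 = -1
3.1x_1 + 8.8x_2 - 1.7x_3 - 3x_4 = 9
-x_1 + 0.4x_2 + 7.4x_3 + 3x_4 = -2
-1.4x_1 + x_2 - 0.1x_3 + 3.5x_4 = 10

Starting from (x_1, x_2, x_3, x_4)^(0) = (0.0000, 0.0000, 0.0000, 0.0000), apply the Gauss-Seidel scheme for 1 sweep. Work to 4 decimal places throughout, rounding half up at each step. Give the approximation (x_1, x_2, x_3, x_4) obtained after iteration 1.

(-0.1250, 1.0668, -0.3448, 2.4925)

Iteration 1:
  x_1 = (-1 - (-3)·0.0000 - (-2)·0.0000 - (-2)·0.0000) / (8) = -0.1250
  x_2 = (9 - (3.1)·-0.1250 - (-1.7)·0.0000 - (-3)·0.0000) / (8.8) = 1.0668
  x_3 = (-2 - (-1)·-0.1250 - (0.4)·1.0668 - (3)·0.0000) / (7.4) = -0.3448
  x_4 = (10 - (-1.4)·-0.1250 - (1)·1.0668 - (-0.1)·-0.3448) / (3.5) = 2.4925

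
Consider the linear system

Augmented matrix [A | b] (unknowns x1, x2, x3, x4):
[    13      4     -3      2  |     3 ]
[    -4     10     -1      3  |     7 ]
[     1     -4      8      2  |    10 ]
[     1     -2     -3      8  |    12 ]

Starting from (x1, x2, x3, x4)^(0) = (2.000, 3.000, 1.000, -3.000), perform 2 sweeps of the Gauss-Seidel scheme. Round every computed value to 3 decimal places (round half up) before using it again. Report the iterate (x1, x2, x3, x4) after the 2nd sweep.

Iteration 1:
  x1 = (3 - (4)·3.000 - (-3)·1.000 - (2)·-3.000) / (13) = 0.000
  x2 = (7 - (-4)·0.000 - (-1)·1.000 - (3)·-3.000) / (10) = 1.700
  x3 = (10 - (1)·0.000 - (-4)·1.700 - (2)·-3.000) / (8) = 2.850
  x4 = (12 - (1)·0.000 - (-2)·1.700 - (-3)·2.850) / (8) = 2.994
Iteration 2:
  x1 = (3 - (4)·1.700 - (-3)·2.850 - (2)·2.994) / (13) = -0.095
  x2 = (7 - (-4)·-0.095 - (-1)·2.850 - (3)·2.994) / (10) = 0.049
  x3 = (10 - (1)·-0.095 - (-4)·0.049 - (2)·2.994) / (8) = 0.538
  x4 = (12 - (1)·-0.095 - (-2)·0.049 - (-3)·0.538) / (8) = 1.726

(-0.095, 0.049, 0.538, 1.726)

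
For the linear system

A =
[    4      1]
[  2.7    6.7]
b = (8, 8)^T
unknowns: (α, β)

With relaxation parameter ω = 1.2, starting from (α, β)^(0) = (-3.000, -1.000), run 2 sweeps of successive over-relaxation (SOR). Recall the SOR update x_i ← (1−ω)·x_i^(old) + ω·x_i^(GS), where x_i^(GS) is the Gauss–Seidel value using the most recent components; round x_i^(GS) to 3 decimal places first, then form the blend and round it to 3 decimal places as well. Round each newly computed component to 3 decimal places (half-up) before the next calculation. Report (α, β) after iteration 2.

Iteration 1:
  α: GS value = (8 - (1)·-1.000) / (4) = 2.250;  α ← (1−ω)·-3.000 + ω·2.250 = 3.300
  β: GS value = (8 - (2.7)·3.300) / (6.7) = -0.136;  β ← (1−ω)·-1.000 + ω·-0.136 = 0.037
Iteration 2:
  α: GS value = (8 - (1)·0.037) / (4) = 1.991;  α ← (1−ω)·3.300 + ω·1.991 = 1.729
  β: GS value = (8 - (2.7)·1.729) / (6.7) = 0.497;  β ← (1−ω)·0.037 + ω·0.497 = 0.589

(1.729, 0.589)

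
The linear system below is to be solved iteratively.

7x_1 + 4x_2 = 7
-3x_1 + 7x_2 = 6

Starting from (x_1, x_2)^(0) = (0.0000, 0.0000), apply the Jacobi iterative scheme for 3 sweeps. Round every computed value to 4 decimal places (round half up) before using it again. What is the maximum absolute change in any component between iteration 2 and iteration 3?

Iteration 1:
  x_1 = (7 - (4)·0.0000) / (7) = 1.0000
  x_2 = (6 - (-3)·0.0000) / (7) = 0.8571
Iteration 2:
  x_1 = (7 - (4)·0.8571) / (7) = 0.5102
  x_2 = (6 - (-3)·1.0000) / (7) = 1.2857
Iteration 3:
  x_1 = (7 - (4)·1.2857) / (7) = 0.2653
  x_2 = (6 - (-3)·0.5102) / (7) = 1.0758
Change: (-0.2449, -0.2099) → max |·| = 0.2449

0.2449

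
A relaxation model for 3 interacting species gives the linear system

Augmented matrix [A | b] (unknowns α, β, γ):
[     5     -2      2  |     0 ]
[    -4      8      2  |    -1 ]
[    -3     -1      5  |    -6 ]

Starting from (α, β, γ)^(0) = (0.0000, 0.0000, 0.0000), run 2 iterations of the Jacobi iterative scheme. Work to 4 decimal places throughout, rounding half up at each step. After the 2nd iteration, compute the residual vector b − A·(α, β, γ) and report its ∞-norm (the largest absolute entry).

1.7700

Iteration 1:
  α = (0 - (-2)·0.0000 - (2)·0.0000) / (5) = 0.0000
  β = (-1 - (-4)·0.0000 - (2)·0.0000) / (8) = -0.1250
  γ = (-6 - (-3)·0.0000 - (-1)·0.0000) / (5) = -1.2000
Iteration 2:
  α = (0 - (-2)·-0.1250 - (2)·-1.2000) / (5) = 0.4300
  β = (-1 - (-4)·0.0000 - (2)·-1.2000) / (8) = 0.1750
  γ = (-6 - (-3)·0.0000 - (-1)·-0.1250) / (5) = -1.2250
Residual b − A·x = (0.6500, 1.7700, 1.5900); ∞-norm = 1.7700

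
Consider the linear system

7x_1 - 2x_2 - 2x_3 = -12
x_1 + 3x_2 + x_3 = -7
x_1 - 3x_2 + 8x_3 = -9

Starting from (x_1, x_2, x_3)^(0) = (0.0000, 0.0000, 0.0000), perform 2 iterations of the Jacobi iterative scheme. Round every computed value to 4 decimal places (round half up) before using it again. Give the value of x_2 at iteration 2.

-1.3869

Iteration 1:
  x_1 = (-12 - (-2)·0.0000 - (-2)·0.0000) / (7) = -1.7143
  x_2 = (-7 - (1)·0.0000 - (1)·0.0000) / (3) = -2.3333
  x_3 = (-9 - (1)·0.0000 - (-3)·0.0000) / (8) = -1.1250
Iteration 2:
  x_1 = (-12 - (-2)·-2.3333 - (-2)·-1.1250) / (7) = -2.7024
  x_2 = (-7 - (1)·-1.7143 - (1)·-1.1250) / (3) = -1.3869
  x_3 = (-9 - (1)·-1.7143 - (-3)·-2.3333) / (8) = -1.7857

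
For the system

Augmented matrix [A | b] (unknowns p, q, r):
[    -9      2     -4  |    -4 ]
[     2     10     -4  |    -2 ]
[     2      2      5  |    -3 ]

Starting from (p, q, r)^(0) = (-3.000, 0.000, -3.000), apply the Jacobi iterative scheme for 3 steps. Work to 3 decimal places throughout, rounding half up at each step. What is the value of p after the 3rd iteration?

Iteration 1:
  p = (-4 - (2)·0.000 - (-4)·-3.000) / (-9) = 1.778
  q = (-2 - (2)·-3.000 - (-4)·-3.000) / (10) = -0.800
  r = (-3 - (2)·-3.000 - (2)·0.000) / (5) = 0.600
Iteration 2:
  p = (-4 - (2)·-0.800 - (-4)·0.600) / (-9) = 0.000
  q = (-2 - (2)·1.778 - (-4)·0.600) / (10) = -0.316
  r = (-3 - (2)·1.778 - (2)·-0.800) / (5) = -0.991
Iteration 3:
  p = (-4 - (2)·-0.316 - (-4)·-0.991) / (-9) = 0.815
  q = (-2 - (2)·0.000 - (-4)·-0.991) / (10) = -0.596
  r = (-3 - (2)·0.000 - (2)·-0.316) / (5) = -0.474

0.815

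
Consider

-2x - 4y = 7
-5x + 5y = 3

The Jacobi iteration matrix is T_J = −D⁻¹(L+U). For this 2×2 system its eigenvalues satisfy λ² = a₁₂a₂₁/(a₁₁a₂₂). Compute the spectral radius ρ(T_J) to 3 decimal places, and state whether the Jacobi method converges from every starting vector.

1.414

a₁₂a₂₁/(a₁₁a₂₂) = (-4)·(-5) / ((-2)·(5)) = -2.000000
ρ = √|-2.000000| = √2.000000 = 1.414
ρ > 1, so Jacobi diverges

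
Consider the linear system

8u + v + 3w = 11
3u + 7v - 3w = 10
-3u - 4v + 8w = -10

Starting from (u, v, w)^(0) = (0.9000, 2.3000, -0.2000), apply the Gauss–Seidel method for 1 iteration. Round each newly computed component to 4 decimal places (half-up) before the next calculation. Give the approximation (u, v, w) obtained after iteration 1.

Iteration 1:
  u = (11 - (1)·2.3000 - (3)·-0.2000) / (8) = 1.1625
  v = (10 - (3)·1.1625 - (-3)·-0.2000) / (7) = 0.8446
  w = (-10 - (-3)·1.1625 - (-4)·0.8446) / (8) = -0.3918

(1.1625, 0.8446, -0.3918)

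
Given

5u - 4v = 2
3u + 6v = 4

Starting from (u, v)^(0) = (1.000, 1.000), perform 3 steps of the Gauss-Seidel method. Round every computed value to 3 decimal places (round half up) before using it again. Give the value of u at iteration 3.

0.752

Iteration 1:
  u = (2 - (-4)·1.000) / (5) = 1.200
  v = (4 - (3)·1.200) / (6) = 0.067
Iteration 2:
  u = (2 - (-4)·0.067) / (5) = 0.454
  v = (4 - (3)·0.454) / (6) = 0.440
Iteration 3:
  u = (2 - (-4)·0.440) / (5) = 0.752
  v = (4 - (3)·0.752) / (6) = 0.291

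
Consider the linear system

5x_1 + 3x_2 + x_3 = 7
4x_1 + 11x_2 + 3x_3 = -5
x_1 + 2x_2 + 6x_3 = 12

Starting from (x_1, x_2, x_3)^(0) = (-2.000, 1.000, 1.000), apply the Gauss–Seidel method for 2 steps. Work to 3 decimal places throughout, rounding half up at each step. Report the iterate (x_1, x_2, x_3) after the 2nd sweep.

(1.524, -1.613, 2.284)

Iteration 1:
  x_1 = (7 - (3)·1.000 - (1)·1.000) / (5) = 0.600
  x_2 = (-5 - (4)·0.600 - (3)·1.000) / (11) = -0.945
  x_3 = (12 - (1)·0.600 - (2)·-0.945) / (6) = 2.215
Iteration 2:
  x_1 = (7 - (3)·-0.945 - (1)·2.215) / (5) = 1.524
  x_2 = (-5 - (4)·1.524 - (3)·2.215) / (11) = -1.613
  x_3 = (12 - (1)·1.524 - (2)·-1.613) / (6) = 2.284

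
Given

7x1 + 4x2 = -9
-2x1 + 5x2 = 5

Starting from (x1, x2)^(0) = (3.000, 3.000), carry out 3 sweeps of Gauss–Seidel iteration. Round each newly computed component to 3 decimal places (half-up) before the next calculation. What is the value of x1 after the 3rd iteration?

-1.590

Iteration 1:
  x1 = (-9 - (4)·3.000) / (7) = -3.000
  x2 = (5 - (-2)·-3.000) / (5) = -0.200
Iteration 2:
  x1 = (-9 - (4)·-0.200) / (7) = -1.171
  x2 = (5 - (-2)·-1.171) / (5) = 0.532
Iteration 3:
  x1 = (-9 - (4)·0.532) / (7) = -1.590
  x2 = (5 - (-2)·-1.590) / (5) = 0.364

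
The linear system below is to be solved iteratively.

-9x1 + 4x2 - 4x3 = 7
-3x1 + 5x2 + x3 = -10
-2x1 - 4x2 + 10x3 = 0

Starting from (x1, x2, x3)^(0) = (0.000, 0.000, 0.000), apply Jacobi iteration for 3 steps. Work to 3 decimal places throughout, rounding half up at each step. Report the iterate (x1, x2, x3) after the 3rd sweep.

(-1.449, -2.809, -1.320)

Iteration 1:
  x1 = (7 - (4)·0.000 - (-4)·0.000) / (-9) = -0.778
  x2 = (-10 - (-3)·0.000 - (1)·0.000) / (5) = -2.000
  x3 = (0 - (-2)·0.000 - (-4)·0.000) / (10) = 0.000
Iteration 2:
  x1 = (7 - (4)·-2.000 - (-4)·0.000) / (-9) = -1.667
  x2 = (-10 - (-3)·-0.778 - (1)·0.000) / (5) = -2.467
  x3 = (0 - (-2)·-0.778 - (-4)·-2.000) / (10) = -0.956
Iteration 3:
  x1 = (7 - (4)·-2.467 - (-4)·-0.956) / (-9) = -1.449
  x2 = (-10 - (-3)·-1.667 - (1)·-0.956) / (5) = -2.809
  x3 = (0 - (-2)·-1.667 - (-4)·-2.467) / (10) = -1.320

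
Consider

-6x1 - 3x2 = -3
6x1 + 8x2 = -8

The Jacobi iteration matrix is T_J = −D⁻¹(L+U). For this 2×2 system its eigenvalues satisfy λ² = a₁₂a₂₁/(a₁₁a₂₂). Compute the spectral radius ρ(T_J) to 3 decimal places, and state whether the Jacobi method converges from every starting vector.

0.612

a₁₂a₂₁/(a₁₁a₂₂) = (-3)·(6) / ((-6)·(8)) = 0.375000
ρ = √|0.375000| = √0.375000 = 0.612
ρ < 1, so Jacobi converges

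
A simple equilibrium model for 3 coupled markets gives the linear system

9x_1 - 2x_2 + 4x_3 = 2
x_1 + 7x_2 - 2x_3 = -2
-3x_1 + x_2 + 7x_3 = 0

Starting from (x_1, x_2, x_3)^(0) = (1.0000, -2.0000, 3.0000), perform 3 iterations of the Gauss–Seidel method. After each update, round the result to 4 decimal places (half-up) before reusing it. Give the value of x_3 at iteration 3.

Iteration 1:
  x_1 = (2 - (-2)·-2.0000 - (4)·3.0000) / (9) = -1.5556
  x_2 = (-2 - (1)·-1.5556 - (-2)·3.0000) / (7) = 0.7937
  x_3 = (0 - (-3)·-1.5556 - (1)·0.7937) / (7) = -0.7801
Iteration 2:
  x_1 = (2 - (-2)·0.7937 - (4)·-0.7801) / (9) = 0.7453
  x_2 = (-2 - (1)·0.7453 - (-2)·-0.7801) / (7) = -0.6151
  x_3 = (0 - (-3)·0.7453 - (1)·-0.6151) / (7) = 0.4073
Iteration 3:
  x_1 = (2 - (-2)·-0.6151 - (4)·0.4073) / (9) = -0.0955
  x_2 = (-2 - (1)·-0.0955 - (-2)·0.4073) / (7) = -0.1557
  x_3 = (0 - (-3)·-0.0955 - (1)·-0.1557) / (7) = -0.0187

-0.0187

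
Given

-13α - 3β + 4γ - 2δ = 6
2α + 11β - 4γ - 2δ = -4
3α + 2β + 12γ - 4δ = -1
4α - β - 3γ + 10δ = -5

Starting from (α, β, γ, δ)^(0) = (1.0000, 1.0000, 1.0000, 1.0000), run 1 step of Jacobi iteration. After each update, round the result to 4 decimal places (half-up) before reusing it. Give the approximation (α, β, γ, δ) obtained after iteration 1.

(-0.5385, 0.0000, -0.1667, -0.5000)

Iteration 1:
  α = (6 - (-3)·1.0000 - (4)·1.0000 - (-2)·1.0000) / (-13) = -0.5385
  β = (-4 - (2)·1.0000 - (-4)·1.0000 - (-2)·1.0000) / (11) = 0.0000
  γ = (-1 - (3)·1.0000 - (2)·1.0000 - (-4)·1.0000) / (12) = -0.1667
  δ = (-5 - (4)·1.0000 - (-1)·1.0000 - (-3)·1.0000) / (10) = -0.5000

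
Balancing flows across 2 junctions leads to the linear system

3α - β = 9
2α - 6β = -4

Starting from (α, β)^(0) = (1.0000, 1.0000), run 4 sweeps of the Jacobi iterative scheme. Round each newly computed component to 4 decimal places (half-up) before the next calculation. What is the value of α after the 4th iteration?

Iteration 1:
  α = (9 - (-1)·1.0000) / (3) = 3.3333
  β = (-4 - (2)·1.0000) / (-6) = 1.0000
Iteration 2:
  α = (9 - (-1)·1.0000) / (3) = 3.3333
  β = (-4 - (2)·3.3333) / (-6) = 1.7778
Iteration 3:
  α = (9 - (-1)·1.7778) / (3) = 3.5926
  β = (-4 - (2)·3.3333) / (-6) = 1.7778
Iteration 4:
  α = (9 - (-1)·1.7778) / (3) = 3.5926
  β = (-4 - (2)·3.5926) / (-6) = 1.8642

3.5926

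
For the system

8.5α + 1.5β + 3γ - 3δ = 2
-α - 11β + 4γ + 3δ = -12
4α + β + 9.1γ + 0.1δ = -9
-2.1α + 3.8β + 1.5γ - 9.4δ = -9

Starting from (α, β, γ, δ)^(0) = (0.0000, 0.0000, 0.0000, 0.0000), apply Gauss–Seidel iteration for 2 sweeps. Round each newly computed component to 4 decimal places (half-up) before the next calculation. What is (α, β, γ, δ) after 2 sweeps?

Iteration 1:
  α = (2 - (1.5)·0.0000 - (3)·0.0000 - (-3)·0.0000) / (8.5) = 0.2353
  β = (-12 - (-1)·0.2353 - (4)·0.0000 - (3)·0.0000) / (-11) = 1.0695
  γ = (-9 - (4)·0.2353 - (1)·1.0695 - (0.1)·0.0000) / (9.1) = -1.2100
  δ = (-9 - (-2.1)·0.2353 - (3.8)·1.0695 - (1.5)·-1.2100) / (-9.4) = 1.1441
Iteration 2:
  α = (2 - (1.5)·1.0695 - (3)·-1.2100 - (-3)·1.1441) / (8.5) = 0.8774
  β = (-12 - (-1)·0.8774 - (4)·-1.2100 - (3)·1.1441) / (-11) = 0.8832
  γ = (-9 - (4)·0.8774 - (1)·0.8832 - (0.1)·1.1441) / (9.1) = -1.4843
  δ = (-9 - (-2.1)·0.8774 - (3.8)·0.8832 - (1.5)·-1.4843) / (-9.4) = 0.8816

(0.8774, 0.8832, -1.4843, 0.8816)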